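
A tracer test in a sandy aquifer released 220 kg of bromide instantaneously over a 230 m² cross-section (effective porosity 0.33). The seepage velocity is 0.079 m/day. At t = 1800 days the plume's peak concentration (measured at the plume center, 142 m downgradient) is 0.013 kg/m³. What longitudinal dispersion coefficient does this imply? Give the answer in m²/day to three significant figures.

2.20 m²/day

At the plume center C_max = M/(n_e·A·√(4πDt)), so D = M²/(4πt·(n_e·A·C_max)²).
n_e·A·C_max = 0.33 × 230 × 0.013 = 0.9867 kg/m.
D = 220²/(4π × 1800 × 0.9867²) = 2.20 m²/day.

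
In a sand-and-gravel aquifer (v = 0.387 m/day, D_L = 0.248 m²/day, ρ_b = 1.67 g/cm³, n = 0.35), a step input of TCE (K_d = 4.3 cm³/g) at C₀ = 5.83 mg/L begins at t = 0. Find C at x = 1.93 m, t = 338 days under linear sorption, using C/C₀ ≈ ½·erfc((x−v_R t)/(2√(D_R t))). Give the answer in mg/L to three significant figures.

Retardation factor R = 1 + ρ_b·K_d/n = 1 + 1.67 × 4.3/0.35 = 21.52.
Sorption retards both mechanisms: v_R = v/R = 0.01798 m/day, D_R = D/R = 0.01152 m²/day.
v_R·t = 0.01798 × 338 = 6.07724 m; 2√(D_R t) = 3.947 m; argument = (1.93 − 6.07724)/3.947 = -1.051.
C = C₀ × ½·erfc(-1.051) = 5.83 × 0.9314 = 5.43 mg/L.

5.43 mg/L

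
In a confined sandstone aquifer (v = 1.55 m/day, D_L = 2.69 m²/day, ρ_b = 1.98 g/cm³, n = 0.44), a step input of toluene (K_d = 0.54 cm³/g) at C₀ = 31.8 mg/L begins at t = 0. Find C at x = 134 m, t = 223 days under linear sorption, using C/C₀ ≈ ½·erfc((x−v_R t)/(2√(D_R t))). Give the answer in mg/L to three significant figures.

1.20 mg/L

Retardation factor R = 1 + ρ_b·K_d/n = 1 + 1.98 × 0.54/0.44 = 3.430.
Sorption retards both mechanisms: v_R = v/R = 0.4519 m/day, D_R = D/R = 0.7843 m²/day.
v_R·t = 0.4519 × 223 = 100.7737 m; 2√(D_R t) = 26.45 m; argument = (134 − 100.7737)/26.45 = 1.256.
C = C₀ × ½·erfc(1.256) = 31.8 × 0.03785 = 1.20 mg/L.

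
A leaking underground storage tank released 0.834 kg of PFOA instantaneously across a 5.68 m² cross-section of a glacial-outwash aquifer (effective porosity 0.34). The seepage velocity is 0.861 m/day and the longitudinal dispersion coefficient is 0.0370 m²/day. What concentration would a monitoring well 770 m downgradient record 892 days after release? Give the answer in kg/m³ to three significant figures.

0.0206 kg/m³

For an instantaneous plane source, C(x,t) = M/(n_e·A·√(4πDt)) · exp(−(x−vt)²/(4Dt)), with n_e·A the pore (flow) area.
Plume center vt = 0.861 × 892 = 768.012 m, so the well at 770 m is 1.988 m downgradient of the peak.
√(4πDt) = 20.37 m, giving peak height M/(n_e·A·√(4πDt)) = 0.834/(0.34 × 5.68 × 20.37) = 0.02120 kg/m³.
(x−vt)²/(4Dt) = (1.988)²/(4 × 0.0370 × 892) = 0.02994; exp(−0.02994) = 0.9705.
C = 0.02120 × 0.9705 = 0.0206 kg/m³.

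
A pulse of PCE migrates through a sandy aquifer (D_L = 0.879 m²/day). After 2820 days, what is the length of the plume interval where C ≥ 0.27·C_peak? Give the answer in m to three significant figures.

228 m

The plume is Gaussian with σ = √(2Dt) = √(2 × 0.879 × 2820) = 70.41 m.
C/C_peak = exp(−Δx²/(2σ²)) = 0.27 ⇒ Δx = σ·√(−2 ln 0.27) = 70.41 × 1.618 = 113.9 m.
Width = 2Δx = 228 m.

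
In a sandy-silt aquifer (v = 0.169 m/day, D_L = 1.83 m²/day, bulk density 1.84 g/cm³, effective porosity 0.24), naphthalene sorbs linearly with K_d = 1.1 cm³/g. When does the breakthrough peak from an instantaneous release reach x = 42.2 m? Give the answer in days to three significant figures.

1830 days

Retardation factor R = 1 + ρ_b·K_d/n = 1 + 1.84 × 1.1/0.24 = 9.433.
Sorption retards both mechanisms: v_R = v/R = 0.01792 m/day, D_R = D/R = 0.1940 m²/day.
Peak time from v_R²t² + 2D_R t − x² = 0: t = (√(D_R² + v_R²x²) − D_R)/v_R².
√(D_R² + v_R²x²) = √(0.1940² + 0.01792² × 42.2²) = 0.7807; v_R² = 0.0003211.
t = (0.7807 − 0.1940)/0.0003211 = 1830 days.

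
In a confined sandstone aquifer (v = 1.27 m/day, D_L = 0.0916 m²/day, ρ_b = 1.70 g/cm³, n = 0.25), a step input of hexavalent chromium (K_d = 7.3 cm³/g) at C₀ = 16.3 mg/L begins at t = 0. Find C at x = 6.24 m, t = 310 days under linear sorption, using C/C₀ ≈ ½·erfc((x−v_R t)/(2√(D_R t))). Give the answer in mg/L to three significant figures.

Retardation factor R = 1 + ρ_b·K_d/n = 1 + 1.70 × 7.3/0.25 = 50.64.
Sorption retards both mechanisms: v_R = v/R = 0.02508 m/day, D_R = D/R = 0.001809 m²/day.
v_R·t = 0.02508 × 310 = 7.7748 m; 2√(D_R t) = 1.498 m; argument = (6.24 − 7.7748)/1.498 = -1.025.
C = C₀ × ½·erfc(-1.025) = 16.3 × 0.9264 = 15.1 mg/L.

15.1 mg/L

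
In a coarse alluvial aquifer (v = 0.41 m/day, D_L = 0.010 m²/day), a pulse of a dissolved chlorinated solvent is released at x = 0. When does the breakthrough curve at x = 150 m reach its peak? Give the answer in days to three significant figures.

366 days

For the 1D instantaneous-source solution, setting ∂C/∂t = 0 at fixed x gives v²t² + 2Dt − x² = 0, so t = (√(D² + v²x²) − D)/v².
√(D² + v²x²) = √(0.010² + 0.41² × 150²) = 61.50; v² = 0.1681.
t = (61.50 − 0.010)/0.1681 = 366 days (vs. the pure-advection estimate x/v = 366 d).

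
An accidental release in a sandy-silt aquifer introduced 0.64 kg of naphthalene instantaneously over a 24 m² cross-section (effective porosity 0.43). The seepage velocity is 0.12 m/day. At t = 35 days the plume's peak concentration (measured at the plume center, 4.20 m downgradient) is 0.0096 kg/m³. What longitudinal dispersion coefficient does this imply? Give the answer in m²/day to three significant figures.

At the plume center C_max = M/(n_e·A·√(4πDt)), so D = M²/(4πt·(n_e·A·C_max)²).
n_e·A·C_max = 0.43 × 24 × 0.0096 = 0.09907 kg/m.
D = 0.64²/(4π × 35 × 0.09907²) = 0.0949 m²/day.

0.0949 m²/day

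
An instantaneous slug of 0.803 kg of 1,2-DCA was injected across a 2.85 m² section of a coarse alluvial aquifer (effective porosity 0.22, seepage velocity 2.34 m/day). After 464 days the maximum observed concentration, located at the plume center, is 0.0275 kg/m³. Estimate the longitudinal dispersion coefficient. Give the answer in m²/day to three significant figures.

0.372 m²/day

At the plume center C_max = M/(n_e·A·√(4πDt)), so D = M²/(4πt·(n_e·A·C_max)²).
n_e·A·C_max = 0.22 × 2.85 × 0.0275 = 0.01724 kg/m.
D = 0.803²/(4π × 464 × 0.01724²) = 0.372 m²/day.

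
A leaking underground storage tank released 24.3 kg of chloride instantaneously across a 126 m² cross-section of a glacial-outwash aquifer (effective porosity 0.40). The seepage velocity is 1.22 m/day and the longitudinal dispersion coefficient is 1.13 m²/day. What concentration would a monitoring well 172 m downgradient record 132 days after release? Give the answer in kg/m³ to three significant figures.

0.00911 kg/m³

For an instantaneous plane source, C(x,t) = M/(n_e·A·√(4πDt)) · exp(−(x−vt)²/(4Dt)), with n_e·A the pore (flow) area.
Plume center vt = 1.22 × 132 = 161.04 m, so the well at 172 m is 10.96 m downgradient of the peak.
√(4πDt) = 43.29 m, giving peak height M/(n_e·A·√(4πDt)) = 24.3/(0.40 × 126 × 43.29) = 0.01114 kg/m³.
(x−vt)²/(4Dt) = (10.96)²/(4 × 1.13 × 132) = 0.2013; exp(−0.2013) = 0.8177.
C = 0.01114 × 0.8177 = 0.00911 kg/m³.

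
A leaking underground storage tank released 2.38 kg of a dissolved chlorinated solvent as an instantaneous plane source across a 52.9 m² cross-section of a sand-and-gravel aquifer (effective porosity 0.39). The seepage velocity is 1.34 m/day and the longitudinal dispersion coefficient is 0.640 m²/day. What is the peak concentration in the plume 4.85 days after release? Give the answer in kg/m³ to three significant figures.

The peak of an instantaneous 1D plume sits at x = vt; there the Gaussian factor is 1 and C_max = M/(n_e·A·√(4πDt)), where n_e·A is the pore area the mass is dissolved in.
√(4πDt) = √(4π × 0.640 × 4.85) = 6.245 m, so C_max = 2.38/(0.39 × 52.9 × 6.245) = 0.0185 kg/m³.

0.0185 kg/m³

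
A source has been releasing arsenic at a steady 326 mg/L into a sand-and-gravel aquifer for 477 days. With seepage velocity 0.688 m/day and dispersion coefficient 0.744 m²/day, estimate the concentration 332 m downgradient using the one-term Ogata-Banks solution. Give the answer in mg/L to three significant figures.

For a continuous step input, C/C₀ ≈ ½·erfc((x−vt)/(2√(Dt))).
vt = 0.688 × 477 = 328.176 m and 2√(Dt) = 2√(0.744 × 477) = 37.68 m.
Argument (x−vt)/(2√(Dt)) = (332 − 328.176)/37.68 = 0.1015; ½·erfc(0.1015) = 0.4429.
C = 326 × 0.4429 = 144 mg/L.

144 mg/L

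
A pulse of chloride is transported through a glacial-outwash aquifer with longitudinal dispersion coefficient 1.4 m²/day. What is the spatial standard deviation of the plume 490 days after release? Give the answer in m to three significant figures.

Dispersive spreading gives a Gaussian with σ² = 2Dt; advection only shifts the center.
σ = √(2 × 1.4 × 490) = 37.0 m.

37.0 m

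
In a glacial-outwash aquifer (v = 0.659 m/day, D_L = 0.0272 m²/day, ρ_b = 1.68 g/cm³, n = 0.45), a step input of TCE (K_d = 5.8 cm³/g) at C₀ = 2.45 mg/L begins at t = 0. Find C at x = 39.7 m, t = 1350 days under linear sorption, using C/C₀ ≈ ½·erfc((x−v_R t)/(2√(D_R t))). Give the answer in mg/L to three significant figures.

Retardation factor R = 1 + ρ_b·K_d/n = 1 + 1.68 × 5.8/0.45 = 22.65.
Sorption retards both mechanisms: v_R = v/R = 0.02909 m/day, D_R = D/R = 0.001201 m²/day.
v_R·t = 0.02909 × 1350 = 39.2715 m; 2√(D_R t) = 2.547 m; argument = (39.7 − 39.2715)/2.547 = 0.1682.
C = C₀ × ½·erfc(0.1682) = 2.45 × 0.4060 = 0.995 mg/L.

0.995 mg/L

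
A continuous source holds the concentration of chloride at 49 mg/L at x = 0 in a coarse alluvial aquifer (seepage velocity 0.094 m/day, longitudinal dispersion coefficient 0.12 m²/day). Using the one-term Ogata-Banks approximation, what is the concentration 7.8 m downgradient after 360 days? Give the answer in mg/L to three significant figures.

48.9 mg/L

For a continuous step input, C/C₀ ≈ ½·erfc((x−vt)/(2√(Dt))).
vt = 0.094 × 360 = 33.84 m and 2√(Dt) = 2√(0.12 × 360) = 13.15 m.
Argument (x−vt)/(2√(Dt)) = (7.8 − 33.84)/13.15 = -1.980; ½·erfc(-1.980) = 0.9974.
C = 49 × 0.9974 = 48.9 mg/L.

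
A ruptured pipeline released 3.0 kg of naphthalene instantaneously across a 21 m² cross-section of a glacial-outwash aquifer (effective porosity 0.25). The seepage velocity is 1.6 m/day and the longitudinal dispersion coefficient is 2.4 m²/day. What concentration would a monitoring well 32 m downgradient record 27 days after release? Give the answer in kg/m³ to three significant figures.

For an instantaneous plane source, C(x,t) = M/(n_e·A·√(4πDt)) · exp(−(x−vt)²/(4Dt)), with n_e·A the pore (flow) area.
Plume center vt = 1.6 × 27 = 43.2 m, so the well at 32 m is 11.2 m upgradient of the peak.
√(4πDt) = 28.54 m, giving peak height M/(n_e·A·√(4πDt)) = 3.0/(0.25 × 21 × 28.54) = 0.02002 kg/m³.
(x−vt)²/(4Dt) = (-11.2)²/(4 × 2.4 × 27) = 0.4840; exp(−0.4840) = 0.6163.
C = 0.02002 × 0.6163 = 0.0123 kg/m³.

0.0123 kg/m³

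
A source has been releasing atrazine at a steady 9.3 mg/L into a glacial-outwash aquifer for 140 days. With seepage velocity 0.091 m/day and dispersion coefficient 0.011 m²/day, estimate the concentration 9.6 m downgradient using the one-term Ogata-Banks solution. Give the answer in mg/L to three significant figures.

8.96 mg/L

For a continuous step input, C/C₀ ≈ ½·erfc((x−vt)/(2√(Dt))).
vt = 0.091 × 140 = 12.74 m and 2√(Dt) = 2√(0.011 × 140) = 2.482 m.
Argument (x−vt)/(2√(Dt)) = (9.6 − 12.74)/2.482 = -1.265; ½·erfc(-1.265) = 0.9632.
C = 9.3 × 0.9632 = 8.96 mg/L.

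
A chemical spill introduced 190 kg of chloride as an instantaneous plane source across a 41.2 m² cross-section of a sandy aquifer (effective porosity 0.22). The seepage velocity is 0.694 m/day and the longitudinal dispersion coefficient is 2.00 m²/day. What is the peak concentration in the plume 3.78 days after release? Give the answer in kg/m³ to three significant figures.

The peak of an instantaneous 1D plume sits at x = vt; there the Gaussian factor is 1 and C_max = M/(n_e·A·√(4πDt)), where n_e·A is the pore area the mass is dissolved in.
√(4πDt) = √(4π × 2.00 × 3.78) = 9.747 m, so C_max = 190/(0.22 × 41.2 × 9.747) = 2.15 kg/m³.

2.15 kg/m³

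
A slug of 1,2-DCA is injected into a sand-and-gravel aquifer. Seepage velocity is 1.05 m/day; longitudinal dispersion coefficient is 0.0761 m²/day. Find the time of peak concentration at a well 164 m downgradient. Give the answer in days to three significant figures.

For the 1D instantaneous-source solution, setting ∂C/∂t = 0 at fixed x gives v²t² + 2Dt − x² = 0, so t = (√(D² + v²x²) − D)/v².
√(D² + v²x²) = √(0.0761² + 1.05² × 164²) = 172.2; v² = 1.1025.
t = (172.2 − 0.0761)/1.1025 = 156 days (vs. the pure-advection estimate x/v = 156 d).

156 days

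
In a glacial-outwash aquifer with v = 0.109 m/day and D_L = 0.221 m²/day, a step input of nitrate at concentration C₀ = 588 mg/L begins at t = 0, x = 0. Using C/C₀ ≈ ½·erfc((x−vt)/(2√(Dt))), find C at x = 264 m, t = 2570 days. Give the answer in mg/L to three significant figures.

402 mg/L

For a continuous step input, C/C₀ ≈ ½·erfc((x−vt)/(2√(Dt))).
vt = 0.109 × 2570 = 280.13 m and 2√(Dt) = 2√(0.221 × 2570) = 47.66 m.
Argument (x−vt)/(2√(Dt)) = (264 − 280.13)/47.66 = -0.3384; ½·erfc(-0.3384) = 0.6839.
C = 588 × 0.6839 = 402 mg/L.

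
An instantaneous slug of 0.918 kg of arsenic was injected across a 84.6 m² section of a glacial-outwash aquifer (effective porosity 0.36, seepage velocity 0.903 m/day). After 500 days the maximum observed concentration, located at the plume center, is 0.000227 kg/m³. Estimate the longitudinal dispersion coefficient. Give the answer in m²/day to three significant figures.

2.81 m²/day

At the plume center C_max = M/(n_e·A·√(4πDt)), so D = M²/(4πt·(n_e·A·C_max)²).
n_e·A·C_max = 0.36 × 84.6 × 0.000227 = 0.006914 kg/m.
D = 0.918²/(4π × 500 × 0.006914²) = 2.81 m²/day.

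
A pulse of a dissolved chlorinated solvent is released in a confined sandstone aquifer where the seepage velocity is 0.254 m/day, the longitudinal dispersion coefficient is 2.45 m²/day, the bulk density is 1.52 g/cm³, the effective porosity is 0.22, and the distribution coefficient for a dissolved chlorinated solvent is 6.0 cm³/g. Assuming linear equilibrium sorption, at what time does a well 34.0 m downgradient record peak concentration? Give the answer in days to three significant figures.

4290 days

Retardation factor R = 1 + ρ_b·K_d/n = 1 + 1.52 × 6.0/0.22 = 42.45.
Sorption retards both mechanisms: v_R = v/R = 0.005984 m/day, D_R = D/R = 0.05771 m²/day.
Peak time from v_R²t² + 2D_R t − x² = 0: t = (√(D_R² + v_R²x²) − D_R)/v_R².
√(D_R² + v_R²x²) = √(0.05771² + 0.005984² × 34.0²) = 0.2115; v_R² = 3.581e-05.
t = (0.2115 − 0.05771)/3.581e-05 = 4290 days.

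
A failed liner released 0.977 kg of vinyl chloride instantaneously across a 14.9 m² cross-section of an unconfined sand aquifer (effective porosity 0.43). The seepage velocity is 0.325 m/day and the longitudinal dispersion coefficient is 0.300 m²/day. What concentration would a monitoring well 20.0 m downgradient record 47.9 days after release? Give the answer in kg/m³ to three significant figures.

0.00806 kg/m³

For an instantaneous plane source, C(x,t) = M/(n_e·A·√(4πDt)) · exp(−(x−vt)²/(4Dt)), with n_e·A the pore (flow) area.
Plume center vt = 0.325 × 47.9 = 15.5675 m, so the well at 20.0 m is 4.4325 m downgradient of the peak.
√(4πDt) = 13.44 m, giving peak height M/(n_e·A·√(4πDt)) = 0.977/(0.43 × 14.9 × 13.44) = 0.01135 kg/m³.
(x−vt)²/(4Dt) = (4.4325)²/(4 × 0.300 × 47.9) = 0.3418; exp(−0.3418) = 0.7105.
C = 0.01135 × 0.7105 = 0.00806 kg/m³.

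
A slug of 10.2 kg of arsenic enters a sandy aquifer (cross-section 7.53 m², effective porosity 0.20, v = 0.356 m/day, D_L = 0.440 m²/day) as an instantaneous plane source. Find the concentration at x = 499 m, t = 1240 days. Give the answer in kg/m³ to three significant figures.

For an instantaneous plane source, C(x,t) = M/(n_e·A·√(4πDt)) · exp(−(x−vt)²/(4Dt)), with n_e·A the pore (flow) area.
Plume center vt = 0.356 × 1240 = 441.44 m, so the well at 499 m is 57.56 m downgradient of the peak.
√(4πDt) = 82.80 m, giving peak height M/(n_e·A·√(4πDt)) = 10.2/(0.20 × 7.53 × 82.80) = 0.08180 kg/m³.
(x−vt)²/(4Dt) = (57.56)²/(4 × 0.440 × 1240) = 1.518; exp(−1.518) = 0.2191.
C = 0.08180 × 0.2191 = 0.0179 kg/m³.

0.0179 kg/m³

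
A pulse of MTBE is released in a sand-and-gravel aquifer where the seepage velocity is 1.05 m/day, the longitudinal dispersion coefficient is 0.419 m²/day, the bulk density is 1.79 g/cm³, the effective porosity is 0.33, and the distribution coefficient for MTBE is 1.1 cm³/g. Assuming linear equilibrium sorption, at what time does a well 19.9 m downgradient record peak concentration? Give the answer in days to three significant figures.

129 days

Retardation factor R = 1 + ρ_b·K_d/n = 1 + 1.79 × 1.1/0.33 = 6.967.
Sorption retards both mechanisms: v_R = v/R = 0.1507 m/day, D_R = D/R = 0.06014 m²/day.
Peak time from v_R²t² + 2D_R t − x² = 0: t = (√(D_R² + v_R²x²) − D_R)/v_R².
√(D_R² + v_R²x²) = √(0.06014² + 0.1507² × 19.9²) = 3.000; v_R² = 0.02271.
t = (3.000 − 0.06014)/0.02271 = 129 days.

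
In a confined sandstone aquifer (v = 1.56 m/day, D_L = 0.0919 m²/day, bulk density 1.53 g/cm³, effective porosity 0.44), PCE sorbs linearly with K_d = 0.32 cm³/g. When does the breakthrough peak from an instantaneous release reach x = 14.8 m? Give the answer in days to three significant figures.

Retardation factor R = 1 + ρ_b·K_d/n = 1 + 1.53 × 0.32/0.44 = 2.113.
Sorption retards both mechanisms: v_R = v/R = 0.7383 m/day, D_R = D/R = 0.04349 m²/day.
Peak time from v_R²t² + 2D_R t − x² = 0: t = (√(D_R² + v_R²x²) − D_R)/v_R².
√(D_R² + v_R²x²) = √(0.04349² + 0.7383² × 14.8²) = 10.93; v_R² = 0.5451.
t = (10.93 − 0.04349)/0.5451 = 20.0 days.

20.0 days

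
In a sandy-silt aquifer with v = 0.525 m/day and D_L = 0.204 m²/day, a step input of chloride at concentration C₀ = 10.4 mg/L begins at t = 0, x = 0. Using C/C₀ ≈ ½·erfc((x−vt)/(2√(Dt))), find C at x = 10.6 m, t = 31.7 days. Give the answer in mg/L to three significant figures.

For a continuous step input, C/C₀ ≈ ½·erfc((x−vt)/(2√(Dt))).
vt = 0.525 × 31.7 = 16.6425 m and 2√(Dt) = 2√(0.204 × 31.7) = 5.086 m.
Argument (x−vt)/(2√(Dt)) = (10.6 − 16.6425)/5.086 = -1.188; ½·erfc(-1.188) = 0.9535.
C = 10.4 × 0.9535 = 9.92 mg/L.

9.92 mg/L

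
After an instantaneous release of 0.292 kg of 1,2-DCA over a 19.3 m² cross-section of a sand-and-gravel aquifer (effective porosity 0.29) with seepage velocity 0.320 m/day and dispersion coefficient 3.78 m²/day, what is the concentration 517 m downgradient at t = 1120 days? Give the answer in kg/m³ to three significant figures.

For an instantaneous plane source, C(x,t) = M/(n_e·A·√(4πDt)) · exp(−(x−vt)²/(4Dt)), with n_e·A the pore (flow) area.
Plume center vt = 0.320 × 1120 = 358.4 m, so the well at 517 m is 158.6 m downgradient of the peak.
√(4πDt) = 230.7 m, giving peak height M/(n_e·A·√(4πDt)) = 0.292/(0.29 × 19.3 × 230.7) = 0.0002261 kg/m³.
(x−vt)²/(4Dt) = (158.6)²/(4 × 3.78 × 1120) = 1.485; exp(−1.485) = 0.2265.
C = 0.0002261 × 0.2265 = 5.12e-05 kg/m³.

5.12e-05 kg/m³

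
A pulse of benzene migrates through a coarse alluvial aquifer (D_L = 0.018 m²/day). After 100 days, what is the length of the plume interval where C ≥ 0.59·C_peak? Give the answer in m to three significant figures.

3.90 m

The plume is Gaussian with σ = √(2Dt) = √(2 × 0.018 × 100) = 1.897 m.
C/C_peak = exp(−Δx²/(2σ²)) = 0.59 ⇒ Δx = σ·√(−2 ln 0.59) = 1.897 × 1.027 = 1.948 m.
Width = 2Δx = 3.90 m.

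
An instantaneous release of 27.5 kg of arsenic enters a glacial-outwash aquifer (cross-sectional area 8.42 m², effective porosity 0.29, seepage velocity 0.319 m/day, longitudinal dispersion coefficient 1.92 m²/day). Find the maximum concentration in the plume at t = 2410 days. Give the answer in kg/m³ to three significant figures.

The peak of an instantaneous 1D plume sits at x = vt; there the Gaussian factor is 1 and C_max = M/(n_e·A·√(4πDt)), where n_e·A is the pore area the mass is dissolved in.
√(4πDt) = √(4π × 1.92 × 2410) = 241.1 m, so C_max = 27.5/(0.29 × 8.42 × 241.1) = 0.0467 kg/m³.

0.0467 kg/m³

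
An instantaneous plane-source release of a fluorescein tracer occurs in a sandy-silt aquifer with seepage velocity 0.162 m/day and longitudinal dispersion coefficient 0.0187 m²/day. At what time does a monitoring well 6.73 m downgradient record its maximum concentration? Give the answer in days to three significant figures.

For the 1D instantaneous-source solution, setting ∂C/∂t = 0 at fixed x gives v²t² + 2Dt − x² = 0, so t = (√(D² + v²x²) − D)/v².
√(D² + v²x²) = √(0.0187² + 0.162² × 6.73²) = 1.090; v² = 0.026244.
t = (1.090 − 0.0187)/0.026244 = 40.8 days (vs. the pure-advection estimate x/v = 41.5 d).

40.8 days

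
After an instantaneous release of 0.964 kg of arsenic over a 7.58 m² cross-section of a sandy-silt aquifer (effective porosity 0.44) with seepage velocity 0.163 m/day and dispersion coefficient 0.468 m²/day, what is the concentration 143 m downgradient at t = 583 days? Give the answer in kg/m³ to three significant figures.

0.000599 kg/m³

For an instantaneous plane source, C(x,t) = M/(n_e·A·√(4πDt)) · exp(−(x−vt)²/(4Dt)), with n_e·A the pore (flow) area.
Plume center vt = 0.163 × 583 = 95.029 m, so the well at 143 m is 47.971 m downgradient of the peak.
√(4πDt) = 58.55 m, giving peak height M/(n_e·A·√(4πDt)) = 0.964/(0.44 × 7.58 × 58.55) = 0.004937 kg/m³.
(x−vt)²/(4Dt) = (47.971)²/(4 × 0.468 × 583) = 2.109; exp(−2.109) = 0.1214.
C = 0.004937 × 0.1214 = 0.000599 kg/m³.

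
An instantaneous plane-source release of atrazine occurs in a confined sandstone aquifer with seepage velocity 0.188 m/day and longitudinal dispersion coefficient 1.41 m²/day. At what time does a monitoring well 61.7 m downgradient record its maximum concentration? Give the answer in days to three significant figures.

For the 1D instantaneous-source solution, setting ∂C/∂t = 0 at fixed x gives v²t² + 2Dt − x² = 0, so t = (√(D² + v²x²) − D)/v².
√(D² + v²x²) = √(1.41² + 0.188² × 61.7²) = 11.68; v² = 0.035344.
t = (11.68 − 1.41)/0.035344 = 291 days (vs. the pure-advection estimate x/v = 328 d).

291 days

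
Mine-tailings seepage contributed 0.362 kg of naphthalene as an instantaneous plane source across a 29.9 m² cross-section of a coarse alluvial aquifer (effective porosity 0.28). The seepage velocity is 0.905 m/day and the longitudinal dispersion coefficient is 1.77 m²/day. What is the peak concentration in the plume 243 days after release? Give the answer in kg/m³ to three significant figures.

0.000588 kg/m³

The peak of an instantaneous 1D plume sits at x = vt; there the Gaussian factor is 1 and C_max = M/(n_e·A·√(4πDt)), where n_e·A is the pore area the mass is dissolved in.
√(4πDt) = √(4π × 1.77 × 243) = 73.52 m, so C_max = 0.362/(0.28 × 29.9 × 73.52) = 0.000588 kg/m³.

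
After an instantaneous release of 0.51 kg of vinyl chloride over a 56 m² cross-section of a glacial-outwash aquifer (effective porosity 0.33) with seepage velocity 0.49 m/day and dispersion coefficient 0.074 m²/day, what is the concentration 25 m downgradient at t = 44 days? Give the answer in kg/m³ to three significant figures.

For an instantaneous plane source, C(x,t) = M/(n_e·A·√(4πDt)) · exp(−(x−vt)²/(4Dt)), with n_e·A the pore (flow) area.
Plume center vt = 0.49 × 44 = 21.56 m, so the well at 25 m is 3.44 m downgradient of the peak.
√(4πDt) = 6.397 m, giving peak height M/(n_e·A·√(4πDt)) = 0.51/(0.33 × 56 × 6.397) = 0.004314 kg/m³.
(x−vt)²/(4Dt) = (3.44)²/(4 × 0.074 × 44) = 0.9086; exp(−0.9086) = 0.4031.
C = 0.004314 × 0.4031 = 0.00174 kg/m³.

0.00174 kg/m³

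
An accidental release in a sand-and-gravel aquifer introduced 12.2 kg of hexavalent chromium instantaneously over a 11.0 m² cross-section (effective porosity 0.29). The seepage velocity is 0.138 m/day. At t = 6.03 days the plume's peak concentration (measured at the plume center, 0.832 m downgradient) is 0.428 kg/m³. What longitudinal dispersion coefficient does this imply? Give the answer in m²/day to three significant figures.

1.05 m²/day

At the plume center C_max = M/(n_e·A·√(4πDt)), so D = M²/(4πt·(n_e·A·C_max)²).
n_e·A·C_max = 0.29 × 11.0 × 0.428 = 1.365 kg/m.
D = 12.2²/(4π × 6.03 × 1.365²) = 1.05 m²/day.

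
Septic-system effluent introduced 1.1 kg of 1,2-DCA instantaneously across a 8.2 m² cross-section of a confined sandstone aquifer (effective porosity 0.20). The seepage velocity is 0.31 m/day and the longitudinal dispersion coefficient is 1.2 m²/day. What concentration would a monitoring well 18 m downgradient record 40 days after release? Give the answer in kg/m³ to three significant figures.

0.0232 kg/m³

For an instantaneous plane source, C(x,t) = M/(n_e·A·√(4πDt)) · exp(−(x−vt)²/(4Dt)), with n_e·A the pore (flow) area.
Plume center vt = 0.31 × 40 = 12.4 m, so the well at 18 m is 5.6 m downgradient of the peak.
√(4πDt) = 24.56 m, giving peak height M/(n_e·A·√(4πDt)) = 1.1/(0.20 × 8.2 × 24.56) = 0.02731 kg/m³.
(x−vt)²/(4Dt) = (5.6)²/(4 × 1.2 × 40) = 0.1633; exp(−0.1633) = 0.8493.
C = 0.02731 × 0.8493 = 0.0232 kg/m³.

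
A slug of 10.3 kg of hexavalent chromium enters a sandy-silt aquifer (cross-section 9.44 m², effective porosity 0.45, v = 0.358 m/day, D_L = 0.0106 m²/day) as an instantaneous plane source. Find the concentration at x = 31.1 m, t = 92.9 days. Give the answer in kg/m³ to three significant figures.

For an instantaneous plane source, C(x,t) = M/(n_e·A·√(4πDt)) · exp(−(x−vt)²/(4Dt)), with n_e·A the pore (flow) area.
Plume center vt = 0.358 × 92.9 = 33.2582 m, so the well at 31.1 m is 2.1582 m upgradient of the peak.
√(4πDt) = 3.518 m, giving peak height M/(n_e·A·√(4πDt)) = 10.3/(0.45 × 9.44 × 3.518) = 0.6892 kg/m³.
(x−vt)²/(4Dt) = (-2.1582)²/(4 × 0.0106 × 92.9) = 1.183; exp(−1.183) = 0.3064.
C = 0.6892 × 0.3064 = 0.211 kg/m³.

0.211 kg/m³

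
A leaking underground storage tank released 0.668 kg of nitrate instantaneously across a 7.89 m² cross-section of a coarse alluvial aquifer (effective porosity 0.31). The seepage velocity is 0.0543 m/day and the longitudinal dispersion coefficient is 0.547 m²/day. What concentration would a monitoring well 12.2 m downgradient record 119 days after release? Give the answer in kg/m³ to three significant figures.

For an instantaneous plane source, C(x,t) = M/(n_e·A·√(4πDt)) · exp(−(x−vt)²/(4Dt)), with n_e·A the pore (flow) area.
Plume center vt = 0.0543 × 119 = 6.4617 m, so the well at 12.2 m is 5.7383 m downgradient of the peak.
√(4πDt) = 28.60 m, giving peak height M/(n_e·A·√(4πDt)) = 0.668/(0.31 × 7.89 × 28.60) = 0.009549 kg/m³.
(x−vt)²/(4Dt) = (5.7383)²/(4 × 0.547 × 119) = 0.1265; exp(−0.1265) = 0.8812.
C = 0.009549 × 0.8812 = 0.00841 kg/m³.

0.00841 kg/m³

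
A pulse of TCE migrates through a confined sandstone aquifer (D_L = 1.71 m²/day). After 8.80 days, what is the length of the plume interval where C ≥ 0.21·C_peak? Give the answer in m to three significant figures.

19.4 m

The plume is Gaussian with σ = √(2Dt) = √(2 × 1.71 × 8.80) = 5.486 m.
C/C_peak = exp(−Δx²/(2σ²)) = 0.21 ⇒ Δx = σ·√(−2 ln 0.21) = 5.486 × 1.767 = 9.694 m.
Width = 2Δx = 19.4 m.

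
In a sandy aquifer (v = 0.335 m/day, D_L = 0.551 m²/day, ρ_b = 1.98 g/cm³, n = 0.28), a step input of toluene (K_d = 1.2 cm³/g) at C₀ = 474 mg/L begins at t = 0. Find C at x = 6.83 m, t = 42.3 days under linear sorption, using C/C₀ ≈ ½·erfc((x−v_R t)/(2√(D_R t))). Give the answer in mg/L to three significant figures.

3.81 mg/L

Retardation factor R = 1 + ρ_b·K_d/n = 1 + 1.98 × 1.2/0.28 = 9.486.
Sorption retards both mechanisms: v_R = v/R = 0.03532 m/day, D_R = D/R = 0.05809 m²/day.
v_R·t = 0.03532 × 42.3 = 1.494036 m; 2√(D_R t) = 3.135 m; argument = (6.83 − 1.494036)/3.135 = 1.702.
C = C₀ × ½·erfc(1.702) = 474 × 0.008042 = 3.81 mg/L.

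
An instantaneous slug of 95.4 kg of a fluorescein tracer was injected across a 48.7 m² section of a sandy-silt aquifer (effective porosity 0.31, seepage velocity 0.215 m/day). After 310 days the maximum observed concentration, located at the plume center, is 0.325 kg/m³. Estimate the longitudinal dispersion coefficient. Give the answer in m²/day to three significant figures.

0.0970 m²/day

At the plume center C_max = M/(n_e·A·√(4πDt)), so D = M²/(4πt·(n_e·A·C_max)²).
n_e·A·C_max = 0.31 × 48.7 × 0.325 = 4.907 kg/m.
D = 95.4²/(4π × 310 × 4.907²) = 0.0970 m²/day.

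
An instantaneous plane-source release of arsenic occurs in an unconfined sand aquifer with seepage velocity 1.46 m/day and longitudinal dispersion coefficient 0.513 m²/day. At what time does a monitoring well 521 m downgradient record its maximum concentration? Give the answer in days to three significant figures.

For the 1D instantaneous-source solution, setting ∂C/∂t = 0 at fixed x gives v²t² + 2Dt − x² = 0, so t = (√(D² + v²x²) − D)/v².
√(D² + v²x²) = √(0.513² + 1.46² × 521²) = 760.7; v² = 2.1316.
t = (760.7 − 0.513)/2.1316 = 357 days (vs. the pure-advection estimate x/v = 357 d).

357 days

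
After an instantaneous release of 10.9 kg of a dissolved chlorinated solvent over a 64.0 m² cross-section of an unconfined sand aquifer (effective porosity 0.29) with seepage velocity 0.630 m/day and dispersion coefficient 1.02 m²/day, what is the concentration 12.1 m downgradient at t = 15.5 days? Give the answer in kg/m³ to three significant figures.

0.0382 kg/m³

For an instantaneous plane source, C(x,t) = M/(n_e·A·√(4πDt)) · exp(−(x−vt)²/(4Dt)), with n_e·A the pore (flow) area.
Plume center vt = 0.630 × 15.5 = 9.765 m, so the well at 12.1 m is 2.335 m downgradient of the peak.
√(4πDt) = 14.10 m, giving peak height M/(n_e·A·√(4πDt)) = 10.9/(0.29 × 64.0 × 14.10) = 0.04165 kg/m³.
(x−vt)²/(4Dt) = (2.335)²/(4 × 1.02 × 15.5) = 0.08621; exp(−0.08621) = 0.9174.
C = 0.04165 × 0.9174 = 0.0382 kg/m³.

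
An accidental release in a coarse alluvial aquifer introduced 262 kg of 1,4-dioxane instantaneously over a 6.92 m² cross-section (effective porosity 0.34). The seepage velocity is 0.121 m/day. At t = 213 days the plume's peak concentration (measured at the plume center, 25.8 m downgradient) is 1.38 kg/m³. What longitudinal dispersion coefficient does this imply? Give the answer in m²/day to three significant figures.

At the plume center C_max = M/(n_e·A·√(4πDt)), so D = M²/(4πt·(n_e·A·C_max)²).
n_e·A·C_max = 0.34 × 6.92 × 1.38 = 3.247 kg/m.
D = 262²/(4π × 213 × 3.247²) = 2.43 m²/day.

2.43 m²/day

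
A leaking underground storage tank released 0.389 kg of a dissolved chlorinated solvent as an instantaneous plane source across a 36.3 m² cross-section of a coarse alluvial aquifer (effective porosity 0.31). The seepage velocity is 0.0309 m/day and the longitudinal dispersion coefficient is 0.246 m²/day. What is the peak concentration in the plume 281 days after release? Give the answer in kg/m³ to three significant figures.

0.00117 kg/m³

The peak of an instantaneous 1D plume sits at x = vt; there the Gaussian factor is 1 and C_max = M/(n_e·A·√(4πDt)), where n_e·A is the pore area the mass is dissolved in.
√(4πDt) = √(4π × 0.246 × 281) = 29.47 m, so C_max = 0.389/(0.31 × 36.3 × 29.47) = 0.00117 kg/m³.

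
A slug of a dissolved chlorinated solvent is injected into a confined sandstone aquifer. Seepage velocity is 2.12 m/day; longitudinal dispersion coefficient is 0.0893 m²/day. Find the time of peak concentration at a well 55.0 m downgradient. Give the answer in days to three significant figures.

25.9 days

For the 1D instantaneous-source solution, setting ∂C/∂t = 0 at fixed x gives v²t² + 2Dt − x² = 0, so t = (√(D² + v²x²) − D)/v².
√(D² + v²x²) = √(0.0893² + 2.12² × 55.0²) = 116.6; v² = 4.4944.
t = (116.6 − 0.0893)/4.4944 = 25.9 days (vs. the pure-advection estimate x/v = 25.9 d).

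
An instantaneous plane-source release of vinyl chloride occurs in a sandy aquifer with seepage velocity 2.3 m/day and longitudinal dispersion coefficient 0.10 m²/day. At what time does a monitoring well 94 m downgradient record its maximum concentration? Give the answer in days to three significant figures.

For the 1D instantaneous-source solution, setting ∂C/∂t = 0 at fixed x gives v²t² + 2Dt − x² = 0, so t = (√(D² + v²x²) − D)/v².
√(D² + v²x²) = √(0.10² + 2.3² × 94²) = 216.2; v² = 5.29.
t = (216.2 − 0.10)/5.29 = 40.9 days (vs. the pure-advection estimate x/v = 40.9 d).

40.9 days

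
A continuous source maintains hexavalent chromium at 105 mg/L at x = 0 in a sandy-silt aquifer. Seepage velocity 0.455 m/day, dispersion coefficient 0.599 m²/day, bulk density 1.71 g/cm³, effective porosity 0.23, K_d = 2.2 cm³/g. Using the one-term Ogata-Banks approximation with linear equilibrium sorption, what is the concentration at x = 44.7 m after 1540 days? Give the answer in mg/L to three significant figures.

Retardation factor R = 1 + ρ_b·K_d/n = 1 + 1.71 × 2.2/0.23 = 17.36.
Sorption retards both mechanisms: v_R = v/R = 0.02621 m/day, D_R = D/R = 0.03450 m²/day.
v_R·t = 0.02621 × 1540 = 40.3634 m; 2√(D_R t) = 14.58 m; argument = (44.7 − 40.3634)/14.58 = 0.2974.
C = C₀ × ½·erfc(0.2974) = 105 × 0.3370 = 35.4 mg/L.

35.4 mg/L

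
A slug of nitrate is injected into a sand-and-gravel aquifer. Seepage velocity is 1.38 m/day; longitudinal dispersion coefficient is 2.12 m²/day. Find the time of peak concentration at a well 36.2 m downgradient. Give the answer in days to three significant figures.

25.1 days

For the 1D instantaneous-source solution, setting ∂C/∂t = 0 at fixed x gives v²t² + 2Dt − x² = 0, so t = (√(D² + v²x²) − D)/v².
√(D² + v²x²) = √(2.12² + 1.38² × 36.2²) = 50.00; v² = 1.9044.
t = (50.00 − 2.12)/1.9044 = 25.1 days (vs. the pure-advection estimate x/v = 26.2 d).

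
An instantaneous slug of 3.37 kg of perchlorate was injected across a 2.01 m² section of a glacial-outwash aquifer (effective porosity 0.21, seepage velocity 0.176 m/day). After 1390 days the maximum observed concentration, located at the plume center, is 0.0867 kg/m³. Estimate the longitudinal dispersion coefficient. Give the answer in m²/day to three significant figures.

0.485 m²/day

At the plume center C_max = M/(n_e·A·√(4πDt)), so D = M²/(4πt·(n_e·A·C_max)²).
n_e·A·C_max = 0.21 × 2.01 × 0.0867 = 0.03660 kg/m.
D = 3.37²/(4π × 1390 × 0.03660²) = 0.485 m²/day.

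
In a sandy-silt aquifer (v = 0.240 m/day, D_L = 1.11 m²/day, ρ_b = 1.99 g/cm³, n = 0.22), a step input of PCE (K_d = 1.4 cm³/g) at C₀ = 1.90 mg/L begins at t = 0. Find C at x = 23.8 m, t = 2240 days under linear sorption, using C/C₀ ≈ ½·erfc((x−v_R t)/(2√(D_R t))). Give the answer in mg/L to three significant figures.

Retardation factor R = 1 + ρ_b·K_d/n = 1 + 1.99 × 1.4/0.22 = 13.66.
Sorption retards both mechanisms: v_R = v/R = 0.01757 m/day, D_R = D/R = 0.08126 m²/day.
v_R·t = 0.01757 × 2240 = 39.3568 m; 2√(D_R t) = 26.98 m; argument = (23.8 − 39.3568)/26.98 = -0.5766.
C = C₀ × ½·erfc(-0.5766) = 1.90 × 0.7926 = 1.51 mg/L.

1.51 mg/L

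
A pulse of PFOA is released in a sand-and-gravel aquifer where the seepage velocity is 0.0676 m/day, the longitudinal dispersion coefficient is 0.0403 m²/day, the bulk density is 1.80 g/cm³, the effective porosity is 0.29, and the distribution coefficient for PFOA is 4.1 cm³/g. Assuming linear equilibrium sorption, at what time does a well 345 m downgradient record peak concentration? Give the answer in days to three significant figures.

Retardation factor R = 1 + ρ_b·K_d/n = 1 + 1.80 × 4.1/0.29 = 26.45.
Sorption retards both mechanisms: v_R = v/R = 0.002556 m/day, D_R = D/R = 0.001524 m²/day.
Peak time from v_R²t² + 2D_R t − x² = 0: t = (√(D_R² + v_R²x²) − D_R)/v_R².
√(D_R² + v_R²x²) = √(0.001524² + 0.002556² × 345²) = 0.8818; v_R² = 6.533e-06.
t = (0.8818 − 0.001524)/6.533e-06 = 135000 days.

135000 days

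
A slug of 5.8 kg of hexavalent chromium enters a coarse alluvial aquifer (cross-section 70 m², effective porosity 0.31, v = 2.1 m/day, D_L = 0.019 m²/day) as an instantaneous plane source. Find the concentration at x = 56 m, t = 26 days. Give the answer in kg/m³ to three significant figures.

For an instantaneous plane source, C(x,t) = M/(n_e·A·√(4πDt)) · exp(−(x−vt)²/(4Dt)), with n_e·A the pore (flow) area.
Plume center vt = 2.1 × 26 = 54.6 m, so the well at 56 m is 1.4 m downgradient of the peak.
√(4πDt) = 2.492 m, giving peak height M/(n_e·A·√(4πDt)) = 5.8/(0.31 × 70 × 2.492) = 0.1073 kg/m³.
(x−vt)²/(4Dt) = (1.4)²/(4 × 0.019 × 26) = 0.9919; exp(−0.9919) = 0.3709.
C = 0.1073 × 0.3709 = 0.0398 kg/m³.

0.0398 kg/m³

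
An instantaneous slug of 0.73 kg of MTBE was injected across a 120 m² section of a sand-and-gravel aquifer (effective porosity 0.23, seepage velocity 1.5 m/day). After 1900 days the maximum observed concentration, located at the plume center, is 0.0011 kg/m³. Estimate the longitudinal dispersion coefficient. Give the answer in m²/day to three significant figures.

0.0242 m²/day

At the plume center C_max = M/(n_e·A·√(4πDt)), so D = M²/(4πt·(n_e·A·C_max)²).
n_e·A·C_max = 0.23 × 120 × 0.0011 = 0.03036 kg/m.
D = 0.73²/(4π × 1900 × 0.03036²) = 0.0242 m²/day.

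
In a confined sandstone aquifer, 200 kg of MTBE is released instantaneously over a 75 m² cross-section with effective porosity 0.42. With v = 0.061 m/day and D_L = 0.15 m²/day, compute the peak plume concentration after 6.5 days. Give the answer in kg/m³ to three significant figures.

1.81 kg/m³

The peak of an instantaneous 1D plume sits at x = vt; there the Gaussian factor is 1 and C_max = M/(n_e·A·√(4πDt)), where n_e·A is the pore area the mass is dissolved in.
√(4πDt) = √(4π × 0.15 × 6.5) = 3.500 m, so C_max = 200/(0.42 × 75 × 3.500) = 1.81 kg/m³.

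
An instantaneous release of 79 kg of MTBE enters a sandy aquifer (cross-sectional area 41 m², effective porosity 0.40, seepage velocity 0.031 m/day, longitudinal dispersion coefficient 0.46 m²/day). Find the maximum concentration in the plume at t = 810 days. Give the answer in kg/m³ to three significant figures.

The peak of an instantaneous 1D plume sits at x = vt; there the Gaussian factor is 1 and C_max = M/(n_e·A·√(4πDt)), where n_e·A is the pore area the mass is dissolved in.
√(4πDt) = √(4π × 0.46 × 810) = 68.43 m, so C_max = 79/(0.40 × 41 × 68.43) = 0.0704 kg/m³.

0.0704 kg/m³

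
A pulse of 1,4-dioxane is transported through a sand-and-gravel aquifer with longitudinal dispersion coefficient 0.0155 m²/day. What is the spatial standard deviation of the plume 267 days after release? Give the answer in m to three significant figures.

Dispersive spreading gives a Gaussian with σ² = 2Dt; advection only shifts the center.
σ = √(2 × 0.0155 × 267) = 2.88 m.

2.88 m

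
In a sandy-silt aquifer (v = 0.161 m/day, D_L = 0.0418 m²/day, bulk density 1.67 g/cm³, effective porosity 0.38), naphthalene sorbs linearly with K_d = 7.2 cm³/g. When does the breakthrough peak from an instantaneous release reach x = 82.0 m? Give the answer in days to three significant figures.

16600 days

Retardation factor R = 1 + ρ_b·K_d/n = 1 + 1.67 × 7.2/0.38 = 32.64.
Sorption retards both mechanisms: v_R = v/R = 0.004933 m/day, D_R = D/R = 0.001281 m²/day.
Peak time from v_R²t² + 2D_R t − x² = 0: t = (√(D_R² + v_R²x²) − D_R)/v_R².
√(D_R² + v_R²x²) = √(0.001281² + 0.004933² × 82.0²) = 0.4045; v_R² = 2.433e-05.
t = (0.4045 − 0.001281)/2.433e-05 = 16600 days.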